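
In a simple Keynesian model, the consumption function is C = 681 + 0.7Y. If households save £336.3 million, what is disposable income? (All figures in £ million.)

Y = 3391

S = Y − C = -681 + 0.3Y
-681 + 0.3Y = 336.3, so 0.3Y = 1017.3 and Y = 3391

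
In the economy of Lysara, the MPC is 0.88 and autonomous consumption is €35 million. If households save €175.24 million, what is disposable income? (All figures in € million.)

S = Y − C = -35 + 0.12Y
-35 + 0.12Y = 175.24, so 0.12Y = 210.24 and Y = 1752

Y = 1752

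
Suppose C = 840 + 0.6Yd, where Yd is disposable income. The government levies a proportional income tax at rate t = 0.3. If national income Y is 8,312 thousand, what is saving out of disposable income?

S = 1487.36

Yd = (1 − 0.3)(8312) = 0.7(8312) = 5818.4
C = 840 + 0.6(5818.4) = 840 + 3491.04 = 4331.04
S = Yd − C = 5818.4 − 4331.04 = 1487.36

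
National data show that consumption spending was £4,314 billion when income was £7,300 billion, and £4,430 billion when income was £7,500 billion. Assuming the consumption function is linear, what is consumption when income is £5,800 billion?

C = 3444

MPC = (4430 − 4314)/(7500 − 7300) = 116/200 = 0.58
a = 4314 − 0.58(7300) = 4314 − 4234 = 80
C = 80 + 0.58(5800) = 80 + 3364 = 3444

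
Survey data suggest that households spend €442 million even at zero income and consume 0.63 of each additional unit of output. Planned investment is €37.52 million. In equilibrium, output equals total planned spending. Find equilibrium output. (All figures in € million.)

Y = 1296

Y = C + I = 442 + 0.63Y + 37.52
Y − 0.63Y = 479.52
0.37Y = 479.52, so Y = 479.52/0.37 = 1296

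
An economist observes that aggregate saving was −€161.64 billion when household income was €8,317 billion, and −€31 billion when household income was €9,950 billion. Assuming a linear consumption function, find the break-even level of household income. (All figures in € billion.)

Y = 10337.5

MPS = ΔS/ΔY = (-31 − (-161.64))/(9950 − 8317) = 130.64/1633 = 0.08
MPC = 1 − MPS = 0.92
From S(8317) = -161.64: −a + 0.08(8317) = -161.64, so a = 665.36 − (-161.64) = 827
Break-even (S = 0): Y = a/MPS = 827/0.08 = 10337.5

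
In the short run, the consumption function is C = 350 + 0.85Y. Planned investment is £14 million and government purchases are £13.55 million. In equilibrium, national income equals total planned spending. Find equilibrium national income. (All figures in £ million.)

Y = C + I + G = 350 + 0.85Y + 14 + 13.55
Y − 0.85Y = 377.55
0.15Y = 377.55, so Y = 377.55/0.15 = 2517

Y = 2517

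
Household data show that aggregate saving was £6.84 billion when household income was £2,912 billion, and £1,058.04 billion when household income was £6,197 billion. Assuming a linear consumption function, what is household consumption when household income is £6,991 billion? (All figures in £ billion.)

MPS = ΔS/ΔY = (1058.04 − 6.84)/(6197 − 2912) = 1051.2/3285 = 0.32
MPC = 1 − MPS = 0.68
Autonomous saving = 6.84 − 0.32(2912) = -925, so a = 925
C = 925 + 0.68(6991) = 925 + 4753.88 = 5678.88

C = 5678.88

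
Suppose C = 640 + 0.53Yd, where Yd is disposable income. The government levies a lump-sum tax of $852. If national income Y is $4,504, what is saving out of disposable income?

S = 1076.44

Yd = Y − T = 4504 − 852 = 3652
C = 640 + 0.53(3652) = 640 + 1935.56 = 2575.56
S = Yd − C = 3652 − 2575.56 = 1076.44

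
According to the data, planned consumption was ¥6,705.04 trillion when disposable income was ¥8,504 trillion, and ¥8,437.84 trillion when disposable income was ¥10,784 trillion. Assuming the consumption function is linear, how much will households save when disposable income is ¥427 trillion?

S = -139.52

MPC = (8437.84 − 6705.04)/(10784 − 8504) = 1732.8/2280 = 0.76
a = 6705.04 − 0.76(8504) = 6705.04 − 6463.04 = 242
C = 242 + 0.76(427) = 566.52
S = 427 − 566.52 = -139.52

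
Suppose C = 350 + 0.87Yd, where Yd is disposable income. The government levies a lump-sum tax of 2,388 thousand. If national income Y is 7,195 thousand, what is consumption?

C = 4532.09

Yd = Y − T = 7195 − 2388 = 4807
C = 350 + 0.87(4807) = 350 + 4182.09 = 4532.09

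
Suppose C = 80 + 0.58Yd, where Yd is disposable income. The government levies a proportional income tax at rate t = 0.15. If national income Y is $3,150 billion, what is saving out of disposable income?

Yd = (1 − 0.15)(3150) = 0.85(3150) = 2677.5
C = 80 + 0.58(2677.5) = 80 + 1552.95 = 1632.95
S = Yd − C = 2677.5 − 1632.95 = 1044.55

S = 1044.55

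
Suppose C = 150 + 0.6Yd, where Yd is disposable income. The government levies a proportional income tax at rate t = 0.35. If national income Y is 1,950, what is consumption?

C = 910.5

Yd = (1 − 0.35)(1950) = 0.65(1950) = 1267.5
C = 150 + 0.6(1267.5) = 150 + 760.5 = 910.5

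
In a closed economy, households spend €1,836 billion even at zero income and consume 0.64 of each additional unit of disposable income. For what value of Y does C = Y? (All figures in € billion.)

At break-even, C = Y: 1836 + 0.64Y = Y
0.36Y = 1836, so Y = 1836/0.36 = 5100

Y = 5100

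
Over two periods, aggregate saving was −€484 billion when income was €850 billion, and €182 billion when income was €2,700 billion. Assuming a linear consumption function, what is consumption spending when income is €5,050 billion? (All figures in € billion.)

C = 4022

MPS = ΔS/ΔY = (182 − (-484))/(2700 − 850) = 666/1850 = 0.36
MPC = 1 − MPS = 0.64
Autonomous saving = -484 − 0.36(850) = -790, so a = 790
C = 790 + 0.64(5050) = 790 + 3232 = 4022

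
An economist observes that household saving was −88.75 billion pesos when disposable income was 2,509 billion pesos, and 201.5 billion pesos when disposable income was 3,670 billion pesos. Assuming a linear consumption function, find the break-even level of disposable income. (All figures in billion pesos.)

MPS = ΔS/ΔY = (201.5 − (-88.75))/(3670 − 2509) = 290.25/1161 = 0.25
MPC = 1 − MPS = 0.75
From S(2509) = -88.75: −a + 0.25(2509) = -88.75, so a = 627.25 − (-88.75) = 716
Break-even (S = 0): Y = a/MPS = 716/0.25 = 2864

Y = 2864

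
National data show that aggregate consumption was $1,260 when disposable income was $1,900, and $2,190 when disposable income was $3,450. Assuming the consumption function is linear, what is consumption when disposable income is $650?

MPC = (2190 − 1260)/(3450 − 1900) = 930/1550 = 0.6
a = 1260 − 0.6(1900) = 1260 − 1140 = 120
C = 120 + 0.6(650) = 120 + 390 = 510

C = 510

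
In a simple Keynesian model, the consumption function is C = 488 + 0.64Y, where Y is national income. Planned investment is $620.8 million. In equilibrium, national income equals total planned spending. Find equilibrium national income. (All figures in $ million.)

Y = 3080

Y = C + I = 488 + 0.64Y + 620.8
Y − 0.64Y = 1108.8
0.36Y = 1108.8, so Y = 1108.8/0.36 = 3080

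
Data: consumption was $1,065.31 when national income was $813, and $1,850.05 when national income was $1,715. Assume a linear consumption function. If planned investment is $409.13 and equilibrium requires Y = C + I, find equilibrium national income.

MPC = (1850.05 − 1065.31)/(1715 − 813) = 784.74/902 = 0.87
a = 1065.31 − 0.87(813) = 358
Equilibrium: Y = 358 + 0.87Y + 409.13
0.13Y = 767.13, so Y = 767.13/0.13 = 5901

Y = 5901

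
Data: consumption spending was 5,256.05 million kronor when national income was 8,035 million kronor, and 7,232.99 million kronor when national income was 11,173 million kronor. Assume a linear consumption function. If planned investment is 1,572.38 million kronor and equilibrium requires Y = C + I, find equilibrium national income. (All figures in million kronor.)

MPC = (7232.99 − 5256.05)/(11173 − 8035) = 1976.94/3138 = 0.63
a = 5256.05 − 0.63(8035) = 194
Equilibrium: Y = 194 + 0.63Y + 1572.38
0.37Y = 1766.38, so Y = 1766.38/0.37 = 4774

Y = 4774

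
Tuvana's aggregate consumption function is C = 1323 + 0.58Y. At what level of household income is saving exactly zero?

At break-even, C = Y: 1323 + 0.58Y = Y
0.42Y = 1323, so Y = 1323/0.42 = 3150

Y = 3150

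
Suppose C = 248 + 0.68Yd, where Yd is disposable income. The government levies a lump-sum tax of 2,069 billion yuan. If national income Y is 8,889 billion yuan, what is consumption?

Yd = Y − T = 8889 − 2069 = 6820
C = 248 + 0.68(6820) = 248 + 4637.6 = 4885.6

C = 4885.6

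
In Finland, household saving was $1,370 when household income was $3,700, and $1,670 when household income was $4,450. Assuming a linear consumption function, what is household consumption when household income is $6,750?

C = 4160

MPS = ΔS/ΔY = (1670 − 1370)/(4450 − 3700) = 300/750 = 0.4
MPC = 1 − MPS = 0.6
Autonomous saving = 1370 − 0.4(3700) = -110, so a = 110
C = 110 + 0.6(6750) = 110 + 4050 = 4160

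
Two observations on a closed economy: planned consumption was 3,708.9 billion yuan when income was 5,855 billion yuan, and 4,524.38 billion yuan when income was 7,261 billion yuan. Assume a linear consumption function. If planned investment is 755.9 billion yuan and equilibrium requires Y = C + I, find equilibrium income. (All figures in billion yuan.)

Y = 2545

MPC = (4524.38 − 3708.9)/(7261 − 5855) = 815.48/1406 = 0.58
a = 3708.9 − 0.58(5855) = 313
Equilibrium: Y = 313 + 0.58Y + 755.9
0.42Y = 1068.9, so Y = 1068.9/0.42 = 2545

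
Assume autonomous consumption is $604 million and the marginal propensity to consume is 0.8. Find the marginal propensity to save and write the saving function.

MPS = 0.2; S = -604 + 0.2Y

MPS = 1 − MPC = 1 − 0.8 = 0.2
S = Y − C = -604 + 0.2Y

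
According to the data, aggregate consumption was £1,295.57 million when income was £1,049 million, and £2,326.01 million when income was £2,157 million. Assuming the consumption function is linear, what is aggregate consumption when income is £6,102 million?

MPC = (2326.01 − 1295.57)/(2157 − 1049) = 1030.44/1108 = 0.93
a = 1295.57 − 0.93(1049) = 1295.57 − 975.57 = 320
C = 320 + 0.93(6102) = 320 + 5674.86 = 5994.86

C = 5994.86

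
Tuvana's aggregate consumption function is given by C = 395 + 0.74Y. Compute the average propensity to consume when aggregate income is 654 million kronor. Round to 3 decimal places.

C = 395 + 0.74(654) = 878.96
APC = C/Y = 878.96/654 = 1.344

APC = 1.344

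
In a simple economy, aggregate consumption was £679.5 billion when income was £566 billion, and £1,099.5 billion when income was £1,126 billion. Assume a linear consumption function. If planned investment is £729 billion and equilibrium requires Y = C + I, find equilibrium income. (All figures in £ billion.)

Y = 3936

MPC = (1099.5 − 679.5)/(1126 − 566) = 420/560 = 0.75
a = 679.5 − 0.75(566) = 255
Equilibrium: Y = 255 + 0.75Y + 729
0.25Y = 984, so Y = 984/0.25 = 3936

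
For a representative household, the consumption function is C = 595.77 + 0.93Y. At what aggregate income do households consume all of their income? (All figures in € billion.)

Y = 8511

At break-even, C = Y: 595.77 + 0.93Y = Y
0.07Y = 595.77, so Y = 595.77/0.07 = 8511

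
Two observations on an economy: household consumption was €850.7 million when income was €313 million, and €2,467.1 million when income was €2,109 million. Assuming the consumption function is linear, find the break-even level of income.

MPC = (2467.1 − 850.7)/(2109 − 313) = 1616.4/1796 = 0.9
a = 850.7 − 0.9(313) = 850.7 − 281.7 = 569
Break-even: Y = a/(1−MPC) = 569/0.1 = 5690

Y = 5690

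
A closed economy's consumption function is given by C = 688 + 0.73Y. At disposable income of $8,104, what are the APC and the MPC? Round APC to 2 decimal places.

APC = 0.81; MPC = 0.73

MPC = 0.73 (the slope of the consumption function)
C = 688 + 0.73(8104) = 6603.92, so APC = 6603.92/8104 = 0.81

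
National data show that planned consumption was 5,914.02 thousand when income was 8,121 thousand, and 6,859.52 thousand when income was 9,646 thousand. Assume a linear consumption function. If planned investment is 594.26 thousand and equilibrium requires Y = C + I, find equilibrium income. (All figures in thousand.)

MPC = (6859.52 − 5914.02)/(9646 − 8121) = 945.5/1525 = 0.62
a = 5914.02 − 0.62(8121) = 879
Equilibrium: Y = 879 + 0.62Y + 594.26
0.38Y = 1473.26, so Y = 1473.26/0.38 = 3877

Y = 3877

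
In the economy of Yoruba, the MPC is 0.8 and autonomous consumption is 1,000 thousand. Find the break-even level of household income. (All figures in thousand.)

Y = 5000

At break-even, C = Y: 1000 + 0.8Y = Y
0.2Y = 1000, so Y = 1000/0.2 = 5000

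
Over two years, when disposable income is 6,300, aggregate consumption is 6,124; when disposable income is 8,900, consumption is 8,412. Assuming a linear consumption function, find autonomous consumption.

a = 580

MPC = ΔC/ΔY = (8412 − 6124)/(8900 − 6300) = 2288/2600 = 0.88
a = C − MPC·Y = 6124 − 0.88(6300) = 6124 − 5544 = 580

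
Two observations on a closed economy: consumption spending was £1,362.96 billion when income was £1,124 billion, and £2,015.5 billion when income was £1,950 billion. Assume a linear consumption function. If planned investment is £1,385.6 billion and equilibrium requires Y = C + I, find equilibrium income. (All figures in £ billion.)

Y = 8860

MPC = (2015.5 − 1362.96)/(1950 − 1124) = 652.54/826 = 0.79
a = 1362.96 − 0.79(1124) = 475
Equilibrium: Y = 475 + 0.79Y + 1385.6
0.21Y = 1860.6, so Y = 1860.6/0.21 = 8860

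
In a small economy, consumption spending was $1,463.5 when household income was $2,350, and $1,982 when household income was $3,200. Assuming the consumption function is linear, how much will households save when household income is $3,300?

MPC = (1982 − 1463.5)/(3200 − 2350) = 518.5/850 = 0.61
a = 1463.5 − 0.61(2350) = 1463.5 − 1433.5 = 30
C = 30 + 0.61(3300) = 2043
S = 3300 − 2043 = 1257

S = 1257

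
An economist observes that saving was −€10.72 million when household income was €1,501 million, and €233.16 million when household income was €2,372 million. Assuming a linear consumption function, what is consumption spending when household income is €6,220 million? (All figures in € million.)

C = 4909.4

MPS = ΔS/ΔY = (233.16 − (-10.72))/(2372 − 1501) = 243.88/871 = 0.28
MPC = 1 − MPS = 0.72
Autonomous saving = -10.72 − 0.28(1501) = -431, so a = 431
C = 431 + 0.72(6220) = 431 + 4478.4 = 4909.4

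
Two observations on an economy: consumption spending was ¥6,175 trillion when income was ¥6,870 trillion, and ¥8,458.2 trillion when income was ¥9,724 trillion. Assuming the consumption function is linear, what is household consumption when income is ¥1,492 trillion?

MPC = (8458.2 − 6175)/(9724 − 6870) = 2283.2/2854 = 0.8
a = 6175 − 0.8(6870) = 6175 − 5496 = 679
C = 679 + 0.8(1492) = 679 + 1193.6 = 1872.6

C = 1872.6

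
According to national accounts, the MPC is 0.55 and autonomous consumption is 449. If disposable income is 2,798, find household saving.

C = 449 + 0.55(2798) = 449 + 1538.9 = 1987.9
S = Y − C = 2798 − 1987.9 = 810.1

S = 810.1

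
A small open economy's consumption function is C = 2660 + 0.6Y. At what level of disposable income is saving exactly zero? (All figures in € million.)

Y = 6650

At break-even, C = Y: 2660 + 0.6Y = Y
0.4Y = 2660, so Y = 2660/0.4 = 6650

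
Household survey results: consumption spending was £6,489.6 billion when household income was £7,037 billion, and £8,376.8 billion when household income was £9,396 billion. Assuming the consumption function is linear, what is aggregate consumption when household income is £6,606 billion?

C = 6144.8

MPC = (8376.8 − 6489.6)/(9396 − 7037) = 1887.2/2359 = 0.8
a = 6489.6 − 0.8(7037) = 6489.6 − 5629.6 = 860
C = 860 + 0.8(6606) = 860 + 5284.8 = 6144.8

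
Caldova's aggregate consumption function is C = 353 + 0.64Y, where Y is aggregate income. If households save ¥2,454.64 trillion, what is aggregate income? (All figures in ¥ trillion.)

S = Y − C = -353 + 0.36Y
-353 + 0.36Y = 2454.64, so 0.36Y = 2807.64 and Y = 7799

Y = 7799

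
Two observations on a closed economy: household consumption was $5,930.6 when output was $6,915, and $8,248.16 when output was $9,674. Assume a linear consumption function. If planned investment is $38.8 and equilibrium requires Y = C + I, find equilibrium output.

Y = 1005

MPC = (8248.16 − 5930.6)/(9674 − 6915) = 2317.56/2759 = 0.84
a = 5930.6 − 0.84(6915) = 122
Equilibrium: Y = 122 + 0.84Y + 38.8
0.16Y = 160.8, so Y = 160.8/0.16 = 1005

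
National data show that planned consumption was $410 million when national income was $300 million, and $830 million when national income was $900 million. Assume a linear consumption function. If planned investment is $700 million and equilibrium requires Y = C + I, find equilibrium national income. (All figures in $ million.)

MPC = (830 − 410)/(900 − 300) = 420/600 = 0.7
a = 410 − 0.7(300) = 200
Equilibrium: Y = 200 + 0.7Y + 700
0.3Y = 900, so Y = 900/0.3 = 3000

Y = 3000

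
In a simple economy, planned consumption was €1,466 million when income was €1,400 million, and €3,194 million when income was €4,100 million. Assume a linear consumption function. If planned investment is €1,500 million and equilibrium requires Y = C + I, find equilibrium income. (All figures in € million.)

Y = 5750

MPC = (3194 − 1466)/(4100 − 1400) = 1728/2700 = 0.64
a = 1466 − 0.64(1400) = 570
Equilibrium: Y = 570 + 0.64Y + 1500
0.36Y = 2070, so Y = 2070/0.36 = 5750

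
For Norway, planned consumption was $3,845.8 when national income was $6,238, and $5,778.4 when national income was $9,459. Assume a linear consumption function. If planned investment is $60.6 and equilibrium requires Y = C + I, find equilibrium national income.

MPC = (5778.4 − 3845.8)/(9459 − 6238) = 1932.6/3221 = 0.6
a = 3845.8 − 0.6(6238) = 103
Equilibrium: Y = 103 + 0.6Y + 60.6
0.4Y = 163.6, so Y = 163.6/0.4 = 409

Y = 409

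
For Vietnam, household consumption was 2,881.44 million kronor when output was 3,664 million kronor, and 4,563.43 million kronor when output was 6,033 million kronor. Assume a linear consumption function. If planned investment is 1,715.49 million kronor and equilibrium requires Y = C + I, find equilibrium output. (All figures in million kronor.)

Y = 6881

MPC = (4563.43 − 2881.44)/(6033 − 3664) = 1681.99/2369 = 0.71
a = 2881.44 − 0.71(3664) = 280
Equilibrium: Y = 280 + 0.71Y + 1715.49
0.29Y = 1995.49, so Y = 1995.49/0.29 = 6881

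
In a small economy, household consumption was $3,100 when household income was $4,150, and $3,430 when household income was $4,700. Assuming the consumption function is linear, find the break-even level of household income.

MPC = (3430 − 3100)/(4700 − 4150) = 330/550 = 0.6
a = 3100 − 0.6(4150) = 3100 − 2490 = 610
Break-even: Y = a/(1−MPC) = 610/0.4 = 1525

Y = 1525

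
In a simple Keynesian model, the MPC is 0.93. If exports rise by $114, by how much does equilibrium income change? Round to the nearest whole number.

The multiplier is 1/(1 − MPC) = 1/0.07.
ΔY = 114/0.07 = 1628.57 ≈ 1629

ΔY ≈ 1629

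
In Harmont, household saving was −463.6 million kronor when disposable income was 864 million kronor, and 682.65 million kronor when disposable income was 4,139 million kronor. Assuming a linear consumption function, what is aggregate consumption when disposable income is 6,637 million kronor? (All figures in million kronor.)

C = 5080.05

MPS = ΔS/ΔY = (682.65 − (-463.6))/(4139 − 864) = 1146.25/3275 = 0.35
MPC = 1 − MPS = 0.65
Autonomous saving = -463.6 − 0.35(864) = -766, so a = 766
C = 766 + 0.65(6637) = 766 + 4314.05 = 5080.05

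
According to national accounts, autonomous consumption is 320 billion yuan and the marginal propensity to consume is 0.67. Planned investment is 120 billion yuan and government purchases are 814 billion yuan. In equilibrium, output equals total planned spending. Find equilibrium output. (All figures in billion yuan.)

Y = 3800

Y = C + I + G = 320 + 0.67Y + 120 + 814
Y − 0.67Y = 1254
0.33Y = 1254, so Y = 1254/0.33 = 3800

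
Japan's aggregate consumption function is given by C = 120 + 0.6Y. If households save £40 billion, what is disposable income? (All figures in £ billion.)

S = Y − C = -120 + 0.4Y
-120 + 0.4Y = 40, so 0.4Y = 160 and Y = 400

Y = 400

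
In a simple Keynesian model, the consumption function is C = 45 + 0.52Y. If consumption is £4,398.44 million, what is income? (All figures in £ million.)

45 + 0.52Y = 4398.44
0.52Y = 4353.44, so Y = 4353.44/0.52 = 8372

Y = 8372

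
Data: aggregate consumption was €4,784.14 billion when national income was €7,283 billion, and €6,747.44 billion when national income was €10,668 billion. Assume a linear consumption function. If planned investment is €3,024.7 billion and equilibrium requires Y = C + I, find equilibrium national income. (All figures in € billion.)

MPC = (6747.44 − 4784.14)/(10668 − 7283) = 1963.3/3385 = 0.58
a = 4784.14 − 0.58(7283) = 560
Equilibrium: Y = 560 + 0.58Y + 3024.7
0.42Y = 3584.7, so Y = 3584.7/0.42 = 8535

Y = 8535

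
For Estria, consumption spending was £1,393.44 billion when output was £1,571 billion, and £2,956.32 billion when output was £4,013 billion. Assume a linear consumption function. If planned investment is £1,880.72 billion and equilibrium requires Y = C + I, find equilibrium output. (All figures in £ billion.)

MPC = (2956.32 − 1393.44)/(4013 − 1571) = 1562.88/2442 = 0.64
a = 1393.44 − 0.64(1571) = 388
Equilibrium: Y = 388 + 0.64Y + 1880.72
0.36Y = 2268.72, so Y = 2268.72/0.36 = 6302

Y = 6302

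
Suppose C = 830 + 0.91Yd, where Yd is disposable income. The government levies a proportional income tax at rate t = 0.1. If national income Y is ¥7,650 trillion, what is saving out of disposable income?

Yd = (1 − 0.1)(7650) = 0.9(7650) = 6885
C = 830 + 0.91(6885) = 830 + 6265.35 = 7095.35
S = Yd − C = 6885 − 7095.35 = -210.35

S = -210.35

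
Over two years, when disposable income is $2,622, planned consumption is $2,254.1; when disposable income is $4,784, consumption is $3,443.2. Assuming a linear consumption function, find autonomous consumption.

MPC = ΔC/ΔY = (3443.2 − 2254.1)/(4784 − 2622) = 1189.1/2162 = 0.55
a = C − MPC·Y = 2254.1 − 0.55(2622) = 2254.1 − 1442.1 = 812

a = 812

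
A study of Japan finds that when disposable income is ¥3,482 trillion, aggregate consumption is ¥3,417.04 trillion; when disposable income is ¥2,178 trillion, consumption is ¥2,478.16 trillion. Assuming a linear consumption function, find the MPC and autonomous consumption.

MPC = ΔC/ΔY = (3417.04 − 2478.16)/(3482 − 2178) = 938.88/1304 = 0.72
a = C − MPC·Y = 2478.16 − 0.72(2178) = 2478.16 − 1568.16 = 910

MPC = 0.72; a = 910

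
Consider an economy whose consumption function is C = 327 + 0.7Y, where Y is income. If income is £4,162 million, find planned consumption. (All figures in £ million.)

C = 3240.4

C = 327 + 0.7(4162) = 327 + 2913.4 = 3240.4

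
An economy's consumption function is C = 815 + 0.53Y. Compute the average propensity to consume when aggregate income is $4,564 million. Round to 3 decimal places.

APC = 0.709

C = 815 + 0.53(4564) = 3233.92
APC = C/Y = 3233.92/4564 = 0.709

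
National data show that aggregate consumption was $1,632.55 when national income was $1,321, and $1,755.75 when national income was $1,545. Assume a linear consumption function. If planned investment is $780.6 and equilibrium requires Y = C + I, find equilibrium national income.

Y = 3748

MPC = (1755.75 − 1632.55)/(1545 − 1321) = 123.2/224 = 0.55
a = 1632.55 − 0.55(1321) = 906
Equilibrium: Y = 906 + 0.55Y + 780.6
0.45Y = 1686.6, so Y = 1686.6/0.45 = 3748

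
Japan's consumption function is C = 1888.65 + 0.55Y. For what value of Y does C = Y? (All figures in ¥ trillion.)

Y = 4197

At break-even, C = Y: 1888.65 + 0.55Y = Y
0.45Y = 1888.65, so Y = 1888.65/0.45 = 4197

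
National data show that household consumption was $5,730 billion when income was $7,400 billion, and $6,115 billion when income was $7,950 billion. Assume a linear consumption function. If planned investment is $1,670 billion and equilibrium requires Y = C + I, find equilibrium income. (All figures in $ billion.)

MPC = (6115 − 5730)/(7950 − 7400) = 385/550 = 0.7
a = 5730 − 0.7(7400) = 550
Equilibrium: Y = 550 + 0.7Y + 1670
0.3Y = 2220, so Y = 2220/0.3 = 7400

Y = 7400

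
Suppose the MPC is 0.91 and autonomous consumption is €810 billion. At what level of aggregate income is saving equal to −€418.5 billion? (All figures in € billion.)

Y = 4350

S = Y − C = -810 + 0.09Y
-810 + 0.09Y = -418.5, so 0.09Y = 391.5 and Y = 4350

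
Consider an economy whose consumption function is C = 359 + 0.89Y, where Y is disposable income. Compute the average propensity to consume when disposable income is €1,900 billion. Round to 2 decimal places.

APC = 1.08

C = 359 + 0.89(1900) = 2050
APC = C/Y = 2050/1900 = 1.08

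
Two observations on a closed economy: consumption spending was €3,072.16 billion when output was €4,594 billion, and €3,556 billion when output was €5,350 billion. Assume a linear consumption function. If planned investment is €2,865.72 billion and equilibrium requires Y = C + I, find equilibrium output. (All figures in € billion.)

Y = 8327

MPC = (3556 − 3072.16)/(5350 − 4594) = 483.84/756 = 0.64
a = 3072.16 − 0.64(4594) = 132
Equilibrium: Y = 132 + 0.64Y + 2865.72
0.36Y = 2997.72, so Y = 2997.72/0.36 = 8327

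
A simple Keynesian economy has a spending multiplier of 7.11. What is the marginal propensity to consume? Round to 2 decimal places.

MPC = 0.86

k = 1/(1 − MPC), so 1 − MPC = 1/k = 1/7.11 = 0.1406
MPC = 1 − 0.1406 = 0.86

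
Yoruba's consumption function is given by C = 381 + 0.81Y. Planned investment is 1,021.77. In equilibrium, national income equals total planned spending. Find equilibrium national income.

Y = C + I = 381 + 0.81Y + 1021.77
Y − 0.81Y = 1402.77
0.19Y = 1402.77, so Y = 1402.77/0.19 = 7383

Y = 7383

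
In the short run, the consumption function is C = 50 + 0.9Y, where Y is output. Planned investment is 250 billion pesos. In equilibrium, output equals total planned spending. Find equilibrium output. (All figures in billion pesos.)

Y = 3000

Y = C + I = 50 + 0.9Y + 250
Y − 0.9Y = 300
0.1Y = 300, so Y = 300/0.1 = 3000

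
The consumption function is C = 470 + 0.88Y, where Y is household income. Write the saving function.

S = Y − C = Y − (470 + 0.88Y) = -470 + (1 − 0.88)Y

S = -470 + 0.12Y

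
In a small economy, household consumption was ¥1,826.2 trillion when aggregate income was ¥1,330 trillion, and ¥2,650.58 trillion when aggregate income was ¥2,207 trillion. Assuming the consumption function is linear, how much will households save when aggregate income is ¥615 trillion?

S = -539.1

MPC = (2650.58 − 1826.2)/(2207 − 1330) = 824.38/877 = 0.94
a = 1826.2 − 0.94(1330) = 1826.2 − 1250.2 = 576
C = 576 + 0.94(615) = 1154.1
S = 615 − 1154.1 = -539.1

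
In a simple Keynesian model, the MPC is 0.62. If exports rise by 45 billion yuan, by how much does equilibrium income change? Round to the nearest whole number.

ΔY ≈ 118

The multiplier is 1/(1 − MPC) = 1/0.38.
ΔY = 45/0.38 = 118.42 ≈ 118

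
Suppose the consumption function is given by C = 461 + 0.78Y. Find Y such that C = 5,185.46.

Y = 6057

461 + 0.78Y = 5185.46
0.78Y = 4724.46, so Y = 4724.46/0.78 = 6057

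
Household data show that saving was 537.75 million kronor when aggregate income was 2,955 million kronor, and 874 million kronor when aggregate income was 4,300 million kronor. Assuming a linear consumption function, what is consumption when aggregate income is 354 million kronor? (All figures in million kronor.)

MPS = ΔS/ΔY = (874 − 537.75)/(4300 − 2955) = 336.25/1345 = 0.25
MPC = 1 − MPS = 0.75
Autonomous saving = 537.75 − 0.25(2955) = -201, so a = 201
C = 201 + 0.75(354) = 201 + 265.5 = 466.5

C = 466.5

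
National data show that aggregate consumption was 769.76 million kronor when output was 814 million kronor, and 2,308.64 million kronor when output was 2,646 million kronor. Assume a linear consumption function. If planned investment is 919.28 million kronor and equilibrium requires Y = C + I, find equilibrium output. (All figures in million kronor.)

Y = 6283

MPC = (2308.64 − 769.76)/(2646 − 814) = 1538.88/1832 = 0.84
a = 769.76 − 0.84(814) = 86
Equilibrium: Y = 86 + 0.84Y + 919.28
0.16Y = 1005.28, so Y = 1005.28/0.16 = 6283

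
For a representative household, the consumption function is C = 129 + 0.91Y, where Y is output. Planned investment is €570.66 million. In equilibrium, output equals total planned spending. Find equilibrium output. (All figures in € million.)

Y = C + I = 129 + 0.91Y + 570.66
Y − 0.91Y = 699.66
0.09Y = 699.66, so Y = 699.66/0.09 = 7774

Y = 7774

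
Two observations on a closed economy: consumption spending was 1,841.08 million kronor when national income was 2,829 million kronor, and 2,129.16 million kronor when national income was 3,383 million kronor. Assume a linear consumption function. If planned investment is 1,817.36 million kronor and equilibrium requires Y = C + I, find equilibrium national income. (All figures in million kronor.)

Y = 4557

MPC = (2129.16 − 1841.08)/(3383 − 2829) = 288.08/554 = 0.52
a = 1841.08 − 0.52(2829) = 370
Equilibrium: Y = 370 + 0.52Y + 1817.36
0.48Y = 2187.36, so Y = 2187.36/0.48 = 4557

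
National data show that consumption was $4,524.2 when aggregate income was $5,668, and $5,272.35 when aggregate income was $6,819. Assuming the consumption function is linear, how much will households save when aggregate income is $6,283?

S = 1359.05

MPC = (5272.35 − 4524.2)/(6819 − 5668) = 748.15/1151 = 0.65
a = 4524.2 − 0.65(5668) = 4524.2 − 3684.2 = 840
C = 840 + 0.65(6283) = 4923.95
S = 6283 − 4923.95 = 1359.05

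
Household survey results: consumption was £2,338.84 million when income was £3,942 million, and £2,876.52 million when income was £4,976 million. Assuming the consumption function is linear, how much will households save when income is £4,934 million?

MPC = (2876.52 − 2338.84)/(4976 − 3942) = 537.68/1034 = 0.52
a = 2338.84 − 0.52(3942) = 2338.84 − 2049.84 = 289
C = 289 + 0.52(4934) = 2854.68
S = 4934 − 2854.68 = 2079.32

S = 2079.32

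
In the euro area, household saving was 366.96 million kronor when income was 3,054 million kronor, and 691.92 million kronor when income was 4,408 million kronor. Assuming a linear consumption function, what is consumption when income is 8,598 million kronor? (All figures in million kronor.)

C = 6900.48

MPS = ΔS/ΔY = (691.92 − 366.96)/(4408 − 3054) = 324.96/1354 = 0.24
MPC = 1 − MPS = 0.76
Autonomous saving = 366.96 − 0.24(3054) = -366, so a = 366
C = 366 + 0.76(8598) = 366 + 6534.48 = 6900.48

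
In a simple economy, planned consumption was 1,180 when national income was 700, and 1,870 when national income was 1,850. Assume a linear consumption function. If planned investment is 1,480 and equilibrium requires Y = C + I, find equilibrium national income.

MPC = (1870 − 1180)/(1850 − 700) = 690/1150 = 0.6
a = 1180 − 0.6(700) = 760
Equilibrium: Y = 760 + 0.6Y + 1480
0.4Y = 2240, so Y = 2240/0.4 = 5600

Y = 5600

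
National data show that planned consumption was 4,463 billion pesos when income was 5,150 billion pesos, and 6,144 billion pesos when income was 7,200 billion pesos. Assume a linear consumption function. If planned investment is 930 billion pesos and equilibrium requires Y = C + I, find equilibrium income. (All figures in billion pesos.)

Y = 6500

MPC = (6144 − 4463)/(7200 − 5150) = 1681/2050 = 0.82
a = 4463 − 0.82(5150) = 240
Equilibrium: Y = 240 + 0.82Y + 930
0.18Y = 1170, so Y = 1170/0.18 = 6500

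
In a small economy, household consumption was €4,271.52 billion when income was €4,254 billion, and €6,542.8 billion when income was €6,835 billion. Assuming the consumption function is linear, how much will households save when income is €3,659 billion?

S = -88.92

MPC = (6542.8 − 4271.52)/(6835 − 4254) = 2271.28/2581 = 0.88
a = 4271.52 − 0.88(4254) = 4271.52 − 3743.52 = 528
C = 528 + 0.88(3659) = 3747.92
S = 3659 − 3747.92 = -88.92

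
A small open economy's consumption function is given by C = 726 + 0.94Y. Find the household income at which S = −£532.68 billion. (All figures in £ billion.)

S = Y − C = -726 + 0.06Y
-726 + 0.06Y = -532.68, so 0.06Y = 193.32 and Y = 3222

Y = 3222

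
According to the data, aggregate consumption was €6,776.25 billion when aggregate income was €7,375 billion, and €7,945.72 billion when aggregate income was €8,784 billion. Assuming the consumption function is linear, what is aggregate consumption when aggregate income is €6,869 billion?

C = 6356.27

MPC = (7945.72 − 6776.25)/(8784 − 7375) = 1169.47/1409 = 0.83
a = 6776.25 − 0.83(7375) = 6776.25 − 6121.25 = 655
C = 655 + 0.83(6869) = 655 + 5701.27 = 6356.27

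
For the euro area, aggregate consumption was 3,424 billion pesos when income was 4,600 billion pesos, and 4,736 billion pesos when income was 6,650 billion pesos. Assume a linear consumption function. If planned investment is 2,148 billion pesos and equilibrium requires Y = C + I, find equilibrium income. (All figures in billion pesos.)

Y = 7300

MPC = (4736 − 3424)/(6650 − 4600) = 1312/2050 = 0.64
a = 3424 − 0.64(4600) = 480
Equilibrium: Y = 480 + 0.64Y + 2148
0.36Y = 2628, so Y = 2628/0.36 = 7300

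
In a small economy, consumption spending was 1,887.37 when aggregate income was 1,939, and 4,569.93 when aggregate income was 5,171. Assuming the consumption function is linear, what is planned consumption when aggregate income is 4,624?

MPC = (4569.93 − 1887.37)/(5171 − 1939) = 2682.56/3232 = 0.83
a = 1887.37 − 0.83(1939) = 1887.37 − 1609.37 = 278
C = 278 + 0.83(4624) = 278 + 3837.92 = 4115.92

C = 4115.92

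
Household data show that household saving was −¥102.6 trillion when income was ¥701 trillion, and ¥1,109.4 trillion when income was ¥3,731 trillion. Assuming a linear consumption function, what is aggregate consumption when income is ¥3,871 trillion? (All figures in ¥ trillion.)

MPS = ΔS/ΔY = (1109.4 − (-102.6))/(3731 − 701) = 1212/3030 = 0.4
MPC = 1 − MPS = 0.6
Autonomous saving = -102.6 − 0.4(701) = -383, so a = 383
C = 383 + 0.6(3871) = 383 + 2322.6 = 2705.6

C = 2705.6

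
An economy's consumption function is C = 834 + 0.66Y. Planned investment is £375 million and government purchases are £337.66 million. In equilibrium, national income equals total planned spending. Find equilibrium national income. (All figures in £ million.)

Y = 4549

Y = C + I + G = 834 + 0.66Y + 375 + 337.66
Y − 0.66Y = 1546.66
0.34Y = 1546.66, so Y = 1546.66/0.34 = 4549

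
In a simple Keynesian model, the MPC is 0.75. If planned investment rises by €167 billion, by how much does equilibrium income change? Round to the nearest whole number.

ΔY ≈ 668

The multiplier is 1/(1 − MPC) = 1/0.25.
ΔY = 167/0.25 = 668.00 ≈ 668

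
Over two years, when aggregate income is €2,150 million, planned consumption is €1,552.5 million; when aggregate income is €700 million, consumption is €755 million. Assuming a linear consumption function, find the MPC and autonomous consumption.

MPC = 0.55; a = 370

MPC = ΔC/ΔY = (1552.5 − 755)/(2150 − 700) = 797.5/1450 = 0.55
a = C − MPC·Y = 755 − 0.55(700) = 755 − 385 = 370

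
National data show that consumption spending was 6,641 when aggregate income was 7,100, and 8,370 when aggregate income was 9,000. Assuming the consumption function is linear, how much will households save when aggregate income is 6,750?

MPC = (8370 − 6641)/(9000 − 7100) = 1729/1900 = 0.91
a = 6641 − 0.91(7100) = 6641 − 6461 = 180
C = 180 + 0.91(6750) = 6322.5
S = 6750 − 6322.5 = 427.5

S = 427.5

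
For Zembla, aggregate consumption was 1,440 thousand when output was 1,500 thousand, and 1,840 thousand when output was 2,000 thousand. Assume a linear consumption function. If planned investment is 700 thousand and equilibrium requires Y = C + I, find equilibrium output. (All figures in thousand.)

Y = 4700

MPC = (1840 − 1440)/(2000 − 1500) = 400/500 = 0.8
a = 1440 − 0.8(1500) = 240
Equilibrium: Y = 240 + 0.8Y + 700
0.2Y = 940, so Y = 940/0.2 = 4700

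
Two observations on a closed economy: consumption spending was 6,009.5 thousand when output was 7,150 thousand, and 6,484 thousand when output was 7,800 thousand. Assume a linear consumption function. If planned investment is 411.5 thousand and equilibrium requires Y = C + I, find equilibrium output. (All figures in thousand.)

MPC = (6484 − 6009.5)/(7800 − 7150) = 474.5/650 = 0.73
a = 6009.5 − 0.73(7150) = 790
Equilibrium: Y = 790 + 0.73Y + 411.5
0.27Y = 1201.5, so Y = 1201.5/0.27 = 4450

Y = 4450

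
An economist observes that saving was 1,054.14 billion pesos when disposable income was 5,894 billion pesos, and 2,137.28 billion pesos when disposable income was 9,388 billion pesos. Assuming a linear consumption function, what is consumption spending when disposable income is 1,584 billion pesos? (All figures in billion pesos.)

C = 1865.96

MPS = ΔS/ΔY = (2137.28 − 1054.14)/(9388 − 5894) = 1083.14/3494 = 0.31
MPC = 1 − MPS = 0.69
Autonomous saving = 1054.14 − 0.31(5894) = -773, so a = 773
C = 773 + 0.69(1584) = 773 + 1092.96 = 1865.96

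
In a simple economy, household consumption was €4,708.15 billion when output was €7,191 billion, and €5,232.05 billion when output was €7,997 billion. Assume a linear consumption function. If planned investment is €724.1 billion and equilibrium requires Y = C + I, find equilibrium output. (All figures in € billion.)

Y = 2166

MPC = (5232.05 − 4708.15)/(7997 − 7191) = 523.9/806 = 0.65
a = 4708.15 − 0.65(7191) = 34
Equilibrium: Y = 34 + 0.65Y + 724.1
0.35Y = 758.1, so Y = 758.1/0.35 = 2166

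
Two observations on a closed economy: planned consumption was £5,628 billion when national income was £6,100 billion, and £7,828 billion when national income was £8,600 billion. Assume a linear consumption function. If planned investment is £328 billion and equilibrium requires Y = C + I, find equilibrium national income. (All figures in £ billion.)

MPC = (7828 − 5628)/(8600 − 6100) = 2200/2500 = 0.88
a = 5628 − 0.88(6100) = 260
Equilibrium: Y = 260 + 0.88Y + 328
0.12Y = 588, so Y = 588/0.12 = 4900

Y = 4900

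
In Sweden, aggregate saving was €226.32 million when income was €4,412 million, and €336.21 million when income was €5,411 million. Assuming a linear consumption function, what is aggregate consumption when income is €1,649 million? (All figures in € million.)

C = 1726.61

MPS = ΔS/ΔY = (336.21 − 226.32)/(5411 − 4412) = 109.89/999 = 0.11
MPC = 1 − MPS = 0.89
Autonomous saving = 226.32 − 0.11(4412) = -259, so a = 259
C = 259 + 0.89(1649) = 259 + 1467.61 = 1726.61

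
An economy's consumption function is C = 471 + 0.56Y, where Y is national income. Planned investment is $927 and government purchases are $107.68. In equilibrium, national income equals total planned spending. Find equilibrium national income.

Y = 3422

Y = C + I + G = 471 + 0.56Y + 927 + 107.68
Y − 0.56Y = 1505.68
0.44Y = 1505.68, so Y = 1505.68/0.44 = 3422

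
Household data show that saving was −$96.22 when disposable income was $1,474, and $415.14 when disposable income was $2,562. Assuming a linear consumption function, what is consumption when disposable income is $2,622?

C = 2178.66

MPS = ΔS/ΔY = (415.14 − (-96.22))/(2562 − 1474) = 511.36/1088 = 0.47
MPC = 1 − MPS = 0.53
Autonomous saving = -96.22 − 0.47(1474) = -789, so a = 789
C = 789 + 0.53(2622) = 789 + 1389.66 = 2178.66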